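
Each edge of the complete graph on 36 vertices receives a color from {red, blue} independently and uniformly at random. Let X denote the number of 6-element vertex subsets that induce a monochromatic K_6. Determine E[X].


Let X = Σ_S X_S over the C(36, 6) = 1947792 subsets S of size 6, where X_S = 1 if the K_6 on S is monochromatic.
For a fixed S, the K_6 on S has C(6, 2) = 15 edges. P[all 15 edges red] = (1/2)^15, and likewise for blue, so P[monochromatic] = 2·(1/2)^15 = 2^{1 − 15} = 1/16384.
By linearity of expectation: E[X] = C(36, 6) · 2^{1 − 15} = 1947792 · 1/16384 = 121737/1024.
Numerically: E[X] ≈ 118.883789.

E[X] = C(36,6)·2^(1−C(6,2)) = 121737/1024 ≈ 118.883789.


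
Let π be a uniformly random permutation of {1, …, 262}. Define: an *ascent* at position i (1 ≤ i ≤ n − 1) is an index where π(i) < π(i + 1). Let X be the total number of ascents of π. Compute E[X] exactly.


Write X = Σ X_I over i = 1, …, 261, with X_I the indicator of one ascent.
There are 261 indicators.
For each fixed i, the pair (π(i), π(i+1)) is a uniformly random ordered pair of distinct values from {1, …, 262}; by symmetry P[π(i) < π(i+1)] = 1/2.
By linearity: E[X] = 261 · (1/2) = (262 − 1) · (1/2) = 261/2 ≈ 130.500.

E[X] = 261/2 = 130.500.


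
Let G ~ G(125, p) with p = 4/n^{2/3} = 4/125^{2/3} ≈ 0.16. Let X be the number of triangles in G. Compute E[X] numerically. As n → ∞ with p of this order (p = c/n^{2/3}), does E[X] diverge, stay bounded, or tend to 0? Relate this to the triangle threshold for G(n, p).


Number of potential triangles: C(125, 3) = 317750.
Each occurs with probability p³ ≈ (0.16)³ ≈ 4.096000e-03.
By linearity: E[X] = C(125, 3)·p³ ≈ 317750 · 4.096000e-03 ≈ 1301.5040.
Since α = 2/3 < 1, p = c/n^{2/3} ≫ 1/n is above the triangle threshold p ~ 1/n. Asymptotically E[X] ~ (c³/6)·n^{3(1−α)} = (4³/6)·n^{1} → ∞; triangles are abundant w.h.p.

E[X] ≈ 1301.5040; in regime p = Θ(1/n^{2/3}) E[X] diverges (above the triangle threshold p ~ 1/n).


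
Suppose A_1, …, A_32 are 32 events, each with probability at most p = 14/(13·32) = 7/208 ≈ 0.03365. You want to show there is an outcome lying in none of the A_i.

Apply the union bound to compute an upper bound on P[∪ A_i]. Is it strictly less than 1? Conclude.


Union bound: P[∪_{i=1}^{32} A_i] ≤ Σ_i P[A_i] ≤ 32·p = 32·(7/208) = 14/13.
Numerically: 14/13 ≈ 1.07692.
Is 14/13 < 1? NO.
Since the bound 14/13 is ≥ 1, the union bound is uninformative here; it does NOT by itself certify existence.

32·p = 14/13 ≈ 1.07692; existence NOT certified by the union bound.


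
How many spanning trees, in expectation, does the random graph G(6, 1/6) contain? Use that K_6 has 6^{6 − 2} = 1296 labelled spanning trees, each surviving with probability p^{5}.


K_6 has 6^{6 − 2} = 1296 labelled spanning trees.
For each such spanning tree H, let X_H = 1 if all 5 edges of H are present in G. Then P[X_H = 1] = p^{5} = (1/6)^{5} = 1/7776.
By linearity of expectation: E[X] = Σ_H E[X_H] = 1296 · p^{5} = 1296 · 1/7776 = 1/6.
Numerically: E[X] ≈ 0.1667.

E[X] = 1296 · (1/6)^{5} = 1/6 ≈ 0.1667.


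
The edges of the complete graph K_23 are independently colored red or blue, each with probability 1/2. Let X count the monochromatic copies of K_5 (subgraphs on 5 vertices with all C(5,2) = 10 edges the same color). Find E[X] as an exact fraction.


Let X = Σ_S X_S over the C(23, 5) = 33649 subsets S of size 5, where X_S = 1 if the K_5 on S is monochromatic.
For a fixed S, the K_5 on S has C(5, 2) = 10 edges. P[all 10 edges red] = (1/2)^10, and likewise for blue, so P[monochromatic] = 2·(1/2)^10 = 2^{1 − 10} = 1/512.
By linearity: E[X] = C(23, 5) · 2^{1 − 10} = 33649 · 1/512 = 33649/512.
Numerically: E[X] ≈ 65.721.

E[X] = C(23,5)·2^(1−C(5,2)) = 33649/512 ≈ 65.721.


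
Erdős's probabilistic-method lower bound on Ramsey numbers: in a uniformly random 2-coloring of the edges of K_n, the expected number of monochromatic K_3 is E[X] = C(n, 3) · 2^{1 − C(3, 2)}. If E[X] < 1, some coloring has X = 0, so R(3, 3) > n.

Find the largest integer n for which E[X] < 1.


We need C(n, 3) · 2^{1 − 3} < 1, i.e. C(n, 3) < 2^{3 − 1} = 4.
Check values of n near the boundary:
  n = 3: C(3, 3) = 1; 1 < 4? YES
  n = 4: C(4, 3) = 4; 4 < 4? NO
  n = 5: C(5, 3) = 10; 10 < 4? NO
  n = 6: C(6, 3) = 20; 20 < 4? NO
The largest n with C(n, 3) < 4 is n = 3 (where E[X] = 1/4 ≈ 0.25000). Hence R(3, 3) > 3, i.e. R(3, 3) ≥ 4.

Largest n = 3; hence R(3, 3) > 3.


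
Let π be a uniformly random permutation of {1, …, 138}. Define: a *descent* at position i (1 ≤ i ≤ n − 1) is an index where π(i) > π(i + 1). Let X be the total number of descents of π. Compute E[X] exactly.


Write X = Σ X_I over i = 1, …, 137, with X_I the indicator of one descent.
There are 137 indicators.
For each fixed i, the pair (π(i), π(i+1)) is a uniformly random ordered pair of distinct values from {1, …, 138}; by symmetry P[π(i) > π(i+1)] = 1/2.
By linearity: E[X] = 137 · (1/2) = (138 − 1) · (1/2) = 137/2 ≈ 68.500.

E[X] = 137/2 = 68.500.


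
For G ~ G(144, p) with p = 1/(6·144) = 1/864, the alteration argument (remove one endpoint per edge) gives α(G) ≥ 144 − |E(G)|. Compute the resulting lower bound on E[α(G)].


E[|E(G)|] = C(144, 2)·p = 10296 · (1/864) = 143/12.
E[α(G)] ≥ n − E[|E(G)|] = 144 − 143/12 = 1585/12.
Numerically: ≈ 132.0833.
(This is only a lower bound; the true E[α(G)] may be larger.)

E[α(G)] ≥ 1585/12 ≈ 132.0833.


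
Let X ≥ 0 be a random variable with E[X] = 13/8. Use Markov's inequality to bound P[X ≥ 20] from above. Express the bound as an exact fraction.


μ = E[X] = 13/8, a = 20.
Markov: P[X ≥ 20] ≤ μ/a = (13/8)/20 = 13/160.
Numerically: ≈ 0.0813.
(Since a = 20 > μ = 1.6250, the bound 13/160 is < 1 and informative.)

P[X ≥ 20] ≤ 13/160 ≈ 0.0813.


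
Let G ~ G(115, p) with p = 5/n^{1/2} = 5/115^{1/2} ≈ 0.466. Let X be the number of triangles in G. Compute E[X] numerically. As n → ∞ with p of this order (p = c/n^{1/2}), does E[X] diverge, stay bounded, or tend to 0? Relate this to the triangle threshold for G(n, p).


Number of potential triangles: C(115, 3) = 246905.
Each occurs with probability p³ ≈ (0.466)³ ≈ 1.01359e-01.
By linearity: E[X] = C(115, 3)·p³ ≈ 246905 · 1.01359e-01 ≈ 25026.098.
Since α = 1/2 < 1, p = c/n^{1/2} ≫ 1/n is above the triangle threshold p ~ 1/n. Asymptotically E[X] ~ (c³/6)·n^{3(1−α)} = (5³/6)·n^{1.5} → ∞; triangles are abundant w.h.p.

E[X] ≈ 25026.098; in regime p = Θ(1/n^{1/2}) E[X] diverges (above the triangle threshold p ~ 1/n).


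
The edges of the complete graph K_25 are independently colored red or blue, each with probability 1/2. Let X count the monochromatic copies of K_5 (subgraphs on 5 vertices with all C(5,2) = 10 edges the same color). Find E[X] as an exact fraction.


Let X = Σ_S X_S over the C(25, 5) = 53130 subsets S of size 5, where X_S = 1 if the K_5 on S is monochromatic.
For a fixed S, the K_5 on S has C(5, 2) = 10 edges. P[all 10 edges red] = (1/2)^10, and likewise for blue, so P[monochromatic] = 2·(1/2)^10 = 2^{1 − 10} = 1/512.
Summing: E[X] = C(25, 5) · 2^{1 − 10} = 53130 · 1/512 = 26565/256.
Numerically: E[X] ≈ 103.7695.

E[X] = C(25,5)·2^(1−C(5,2)) = 26565/256 ≈ 103.7695.


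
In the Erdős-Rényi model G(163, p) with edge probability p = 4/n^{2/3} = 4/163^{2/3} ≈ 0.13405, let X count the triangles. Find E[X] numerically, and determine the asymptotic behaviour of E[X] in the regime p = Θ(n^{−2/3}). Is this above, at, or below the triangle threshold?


Number of potential triangles: C(163, 3) = 708561.
Each occurs with probability p³ ≈ (0.13405)³ ≈ 2.4088223e-03.
By linearity: E[X] = C(163, 3)·p³ ≈ 708561 · 2.4088223e-03 ≈ 1706.79755.
Since α = 2/3 < 1, p = c/n^{2/3} ≫ 1/n is above the triangle threshold p ~ 1/n. Asymptotically E[X] ~ (c³/6)·n^{3(1−α)} = (4³/6)·n^{1} → ∞; triangles are abundant w.h.p.

E[X] ≈ 1706.79755; in regime p = Θ(1/n^{2/3}) E[X] diverges (above the triangle threshold p ~ 1/n).


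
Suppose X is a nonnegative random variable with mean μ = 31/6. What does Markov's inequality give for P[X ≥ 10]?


μ = E[X] = 31/6, a = 10.
Markov: P[X ≥ 10] ≤ μ/a = (31/6)/10 = 31/60.
Numerically: ≈ 0.517.
(Since a = 10 > μ = 5.167, the bound 31/60 is < 1 and informative.)

P[X ≥ 10] ≤ 31/60 ≈ 0.517.


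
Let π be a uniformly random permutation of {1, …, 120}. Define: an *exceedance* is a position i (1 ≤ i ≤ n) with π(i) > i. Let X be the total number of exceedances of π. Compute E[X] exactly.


Write X = Σ_{i=1}^{120} X_i, where X_i = 1_{π(i) > i}.
For each fixed i, π(i) is uniform over {1, …, 120} (marginal of a uniform permutation), so P[π(i) > i] = (n − i)/n. Summing: Σ_{i=1}^{120} (n − i)/n = (0 + 1 + … + 119)/120 = 120(120 − 1)/(2·120) = (120 − 1)/2.
Hence E[X] = Σ_{i=1}^{120} (120 − i)/120 = 119/2 ≈ 59.5000.

E[X] = 119/2 = 59.5000.


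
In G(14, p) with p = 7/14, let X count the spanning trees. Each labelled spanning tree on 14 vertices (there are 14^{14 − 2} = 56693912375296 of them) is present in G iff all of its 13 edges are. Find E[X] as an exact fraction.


K_14 has 14^{14 − 2} = 56693912375296 labelled spanning trees.
For each such spanning tree H, let X_H = 1 if all 13 edges of H are present in G. Then P[X_H = 1] = p^{13} = (1/2)^{13} = 1/8192.
By linearity: E[X] = Σ_H E[X_H] = 56693912375296 · p^{13} = 56693912375296 · 1/8192 = 13841287201/2.
Numerically: E[X] ≈ 6.9206e+09.

E[X] = 56693912375296 · (1/2)^{13} = 13841287201/2 ≈ 6.9206e+09.


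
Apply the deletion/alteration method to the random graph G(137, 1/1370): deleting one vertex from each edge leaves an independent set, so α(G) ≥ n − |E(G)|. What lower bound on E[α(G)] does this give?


E[|E(G)|] = C(137, 2)·p = 9316 · (1/1370) = 34/5.
E[α(G)] ≥ n − E[|E(G)|] = 137 − 34/5 = 651/5.
Numerically: ≈ 130.200.
(This is only a lower bound; the true E[α(G)] may be larger.)

E[α(G)] ≥ 651/5 ≈ 130.200.


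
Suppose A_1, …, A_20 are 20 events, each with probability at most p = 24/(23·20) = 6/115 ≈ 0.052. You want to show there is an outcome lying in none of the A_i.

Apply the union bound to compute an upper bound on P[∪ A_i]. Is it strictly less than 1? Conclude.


Union bound: P[∪_{i=1}^{20} A_i] ≤ Σ_i P[A_i] ≤ 20·p = 20·(6/115) = 24/23.
Numerically: 24/23 ≈ 1.043.
Is 24/23 < 1? NO.
Since the bound 24/23 is ≥ 1, the union bound is uninformative here; it does NOT by itself certify existence.

20·p = 24/23 ≈ 1.043; existence NOT certified by the union bound.


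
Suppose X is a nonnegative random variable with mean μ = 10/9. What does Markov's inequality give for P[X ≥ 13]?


μ = E[X] = 10/9, a = 13.
Markov: P[X ≥ 13] ≤ μ/a = (10/9)/13 = 10/117.
Numerically: ≈ 0.08547.
(Since a = 13 > μ = 1.11111, the bound 10/117 is < 1 and informative.)

P[X ≥ 13] ≤ 10/117 ≈ 0.08547.


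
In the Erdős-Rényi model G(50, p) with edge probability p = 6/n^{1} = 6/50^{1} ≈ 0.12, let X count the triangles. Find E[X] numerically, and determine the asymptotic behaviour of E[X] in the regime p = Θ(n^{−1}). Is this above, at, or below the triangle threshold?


Number of potential triangles: C(50, 3) = 19600.
Each occurs with probability p³ ≈ (0.12)³ ≈ 1.7280000e-03.
By linearity: E[X] = C(50, 3)·p³ ≈ 19600 · 1.7280000e-03 ≈ 33.86880.
Here α = 1, so p = 6/n is exactly at the triangle threshold p ~ 1/n. Asymptotically E[X] → c³/6 = 6³/6 = 36 ≈ 36.00000, a bounded constant. In this regime the triangle count is asymptotically Poisson(c³/6).

E[X] ≈ 33.86880; in regime p = Θ(1/n^{1}) E[X] stays bounded (at the triangle threshold p ~ 1/n).


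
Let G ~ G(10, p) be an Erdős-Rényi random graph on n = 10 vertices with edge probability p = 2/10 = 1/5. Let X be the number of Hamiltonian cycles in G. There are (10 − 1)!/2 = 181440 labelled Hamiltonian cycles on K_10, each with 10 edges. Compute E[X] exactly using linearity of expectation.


K_10 has (10 − 1)!/2 = 181440 labelled Hamiltonian cycles.
For each such Hamiltonian cycle H, let X_H = 1 if all 10 edges of H are present in G. Then P[X_H = 1] = p^{10} = (1/5)^{10} = 1/9765625.
Summing the indicators: E[X] = Σ_H E[X_H] = 181440 · p^{10} = 181440 · 1/9765625 = 36288/1953125.
Numerically: E[X] ≈ 0.0185795.

E[X] = 181440 · (1/5)^{10} = 36288/1953125 ≈ 0.0185795.


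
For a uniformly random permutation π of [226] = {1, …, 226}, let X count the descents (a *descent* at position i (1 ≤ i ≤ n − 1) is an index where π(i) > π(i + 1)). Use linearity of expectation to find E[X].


Write X = Σ X_I over i = 1, …, 225, with X_I the indicator of one descent.
There are 225 indicators.
For each fixed i, the pair (π(i), π(i+1)) is a uniformly random ordered pair of distinct values from {1, …, 226}; by symmetry P[π(i) > π(i+1)] = 1/2.
By linearity: E[X] = 225 · (1/2) = (226 − 1) · (1/2) = 225/2 ≈ 112.5000.

E[X] = 225/2 = 112.5000.


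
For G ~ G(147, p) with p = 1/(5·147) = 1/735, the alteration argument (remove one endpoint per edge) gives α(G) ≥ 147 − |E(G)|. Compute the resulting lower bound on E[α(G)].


E[|E(G)|] = C(147, 2)·p = 10731 · (1/735) = 73/5.
E[α(G)] ≥ n − E[|E(G)|] = 147 − 73/5 = 662/5.
Numerically: ≈ 132.400.
(This is only a lower bound; the true E[α(G)] may be larger.)

E[α(G)] ≥ 662/5 ≈ 132.400.


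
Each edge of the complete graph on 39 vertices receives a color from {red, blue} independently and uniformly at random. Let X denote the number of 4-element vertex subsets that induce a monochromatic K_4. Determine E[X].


Let X = Σ_S X_S over the C(39, 4) = 82251 subsets S of size 4, where X_S = 1 if the K_4 on S is monochromatic.
For a fixed S, the K_4 on S has C(4, 2) = 6 edges. P[all 6 edges red] = (1/2)^6, and likewise for blue, so P[monochromatic] = 2·(1/2)^6 = 2^{1 − 6} = 1/32.
Summing: E[X] = C(39, 4) · 2^{1 − 6} = 82251 · 1/32 = 82251/32.
Numerically: E[X] ≈ 2570.3438.

E[X] = C(39,4)·2^(1−C(4,2)) = 82251/32 ≈ 2570.3438.


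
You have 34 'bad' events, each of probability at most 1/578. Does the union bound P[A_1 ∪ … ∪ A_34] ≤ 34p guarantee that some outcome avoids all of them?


Union bound: P[∪_{i=1}^{34} A_i] ≤ Σ_i P[A_i] ≤ 34·p = 34·(1/578) = 1/17.
Numerically: 1/17 ≈ 0.0588.
Is 1/17 < 1? YES.
Since P[∪ A_i] ≤ 1/17 < 1, the complement has P[∩ A_i^c] ≥ 1 − 1/17 = 16/17 > 0, so some outcome avoids every A_i.

34·p = 1/17 ≈ 0.0588; existence CERTIFIED by the union bound.


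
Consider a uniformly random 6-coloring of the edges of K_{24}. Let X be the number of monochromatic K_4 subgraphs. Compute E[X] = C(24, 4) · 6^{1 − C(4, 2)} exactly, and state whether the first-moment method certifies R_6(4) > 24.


E[X] = C(24, 4) · 6^{1 − 6} = 10626 · 6^{−5} = 10626/7776.
As a reduced fraction: E[X] = 1771/1296 ≈ 1.3665.
Is E[X] < 1? NO.
Since E[X] ≥ 1, the first-moment bound is inconclusive at n = 24; it does NOT by itself certify R_6(4) > 24.

E[X] = 1771/1296 ≈ 1.3665; E[X] ≥ 1; first-moment method inconclusive here.


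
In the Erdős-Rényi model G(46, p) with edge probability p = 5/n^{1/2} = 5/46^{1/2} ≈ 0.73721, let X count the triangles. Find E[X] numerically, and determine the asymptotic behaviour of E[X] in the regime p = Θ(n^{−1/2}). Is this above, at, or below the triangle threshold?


Number of potential triangles: C(46, 3) = 15180.
Each occurs with probability p³ ≈ (0.73721)³ ≈ 4.0065749e-01.
By linearity: E[X] = C(46, 3)·p³ ≈ 15180 · 4.0065749e-01 ≈ 6081.98069.
Since α = 1/2 < 1, p = c/n^{1/2} ≫ 1/n is above the triangle threshold p ~ 1/n. Asymptotically E[X] ~ (c³/6)·n^{3(1−α)} = (5³/6)·n^{1.5} → ∞; triangles are abundant w.h.p.

E[X] ≈ 6081.98069; in regime p = Θ(1/n^{1/2}) E[X] diverges (above the triangle threshold p ~ 1/n).


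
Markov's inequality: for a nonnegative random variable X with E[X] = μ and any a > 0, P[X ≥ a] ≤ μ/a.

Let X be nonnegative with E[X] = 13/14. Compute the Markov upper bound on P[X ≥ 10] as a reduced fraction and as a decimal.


μ = E[X] = 13/14, a = 10.
Markov: P[X ≥ 10] ≤ μ/a = (13/14)/10 = 13/140.
Numerically: ≈ 0.0929.
(Since a = 10 > μ = 0.9286, the bound 13/140 is < 1 and informative.)

P[X ≥ 10] ≤ 13/140 ≈ 0.0929.


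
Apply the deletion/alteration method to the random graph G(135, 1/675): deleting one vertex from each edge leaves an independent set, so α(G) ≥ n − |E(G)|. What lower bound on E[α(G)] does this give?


E[|E(G)|] = C(135, 2)·p = 9045 · (1/675) = 67/5.
E[α(G)] ≥ n − E[|E(G)|] = 135 − 67/5 = 608/5.
Numerically: ≈ 121.6000.
(This is only a lower bound; the true E[α(G)] may be larger.)

E[α(G)] ≥ 608/5 ≈ 121.6000.


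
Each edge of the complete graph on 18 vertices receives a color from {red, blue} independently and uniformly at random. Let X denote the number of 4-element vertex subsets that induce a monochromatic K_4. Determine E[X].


Let X = Σ_S X_S over the C(18, 4) = 3060 subsets S of size 4, where X_S = 1 if the K_4 on S is monochromatic.
For a fixed S, the K_4 on S has C(4, 2) = 6 edges. P[all 6 edges red] = (1/2)^6, and likewise for blue, so P[monochromatic] = 2·(1/2)^6 = 2^{1 − 6} = 1/32.
By linearity of expectation: E[X] = C(18, 4) · 2^{1 − 6} = 3060 · 1/32 = 765/8.
Numerically: E[X] ≈ 95.62500.

E[X] = C(18,4)·2^(1−C(4,2)) = 765/8 ≈ 95.62500.


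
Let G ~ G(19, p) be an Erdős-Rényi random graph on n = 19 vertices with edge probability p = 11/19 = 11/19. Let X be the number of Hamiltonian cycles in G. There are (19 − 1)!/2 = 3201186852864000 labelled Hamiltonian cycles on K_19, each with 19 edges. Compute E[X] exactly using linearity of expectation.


K_19 has (19 − 1)!/2 = 3201186852864000 labelled Hamiltonian cycles.
For each such Hamiltonian cycle H, let X_H = 1 if all 19 edges of H are present in G. Then P[X_H = 1] = p^{19} = (11/19)^{19} = 61159090448414546291/1978419655660313589123979.
By linearity: E[X] = Σ_H E[X_H] = 3201186852864000 · p^{19} = 3201186852864000 · 61159090448414546291/1978419655660313589123979 = 195781676276584883979724733927424000/1978419655660313589123979.
Numerically: E[X] ≈ 9.89586e+10.

E[X] = 3201186852864000 · (11/19)^{19} = 195781676276584883979724733927424000/1978419655660313589123979 ≈ 9.89586e+10.


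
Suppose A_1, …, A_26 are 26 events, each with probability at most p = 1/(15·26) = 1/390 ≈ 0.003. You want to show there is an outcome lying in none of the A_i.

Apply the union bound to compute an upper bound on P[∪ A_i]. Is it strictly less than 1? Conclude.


Union bound: P[∪_{i=1}^{26} A_i] ≤ Σ_i P[A_i] ≤ 26·p = 26·(1/390) = 1/15.
Numerically: 1/15 ≈ 0.067.
Is 1/15 < 1? YES.
Since P[∪ A_i] ≤ 1/15 < 1, the complement has P[∩ A_i^c] ≥ 1 − 1/15 = 14/15 > 0, so some outcome avoids every A_i.

26·p = 1/15 ≈ 0.067; existence CERTIFIED by the union bound.


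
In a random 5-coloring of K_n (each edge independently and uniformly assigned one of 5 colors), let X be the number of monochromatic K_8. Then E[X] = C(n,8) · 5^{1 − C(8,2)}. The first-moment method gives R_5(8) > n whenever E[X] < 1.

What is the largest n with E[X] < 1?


We need C(n, 8) · 5^{1 − 28} < 1, i.e. C(n, 8) < 5^{28 − 1} = 7450580596923828125.
Check values of n near the boundary:
  n = 862: C(862, 8) = 7317951015318931845; 7317951015318931845 < 7450580596923828125? YES
  n = 863: C(863, 8) = 7386423071602617757; 7386423071602617757 < 7450580596923828125? YES
  n = 864: C(864, 8) = 7455455062926006708; 7455455062926006708 < 7450580596923828125? NO
  n = 865: C(865, 8) = 7525050909487743060; 7525050909487743060 < 7450580596923828125? NO
The largest n with C(n, 8) < 7450580596923828125 is n = 863 (where E[X] = 7386423071602617757/7450580596923828125 ≈ 0.99139). Hence R_5(8) > 863, i.e. R_5(8) ≥ 864.

Largest n = 863; hence R_5(8) > 863.


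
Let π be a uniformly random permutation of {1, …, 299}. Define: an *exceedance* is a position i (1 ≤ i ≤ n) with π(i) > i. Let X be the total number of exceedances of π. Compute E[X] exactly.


Write X = Σ_{i=1}^{299} X_i, where X_i = 1_{π(i) > i}.
For each fixed i, π(i) is uniform over {1, …, 299} (marginal of a uniform permutation), so P[π(i) > i] = (n − i)/n. Summing: Σ_{i=1}^{299} (n − i)/n = (0 + 1 + … + 298)/299 = 299(299 − 1)/(2·299) = (299 − 1)/2.
Hence E[X] = Σ_{i=1}^{299} (299 − i)/299 = 149 ≈ 149.000.

E[X] = 149 = 149.000.


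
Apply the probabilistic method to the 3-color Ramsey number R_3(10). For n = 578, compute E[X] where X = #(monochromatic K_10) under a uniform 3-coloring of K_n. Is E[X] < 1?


E[X] = C(578, 10) · 3^{1 − 45} = 1060514767274403635480 · 3^{−44} = 1060514767274403635480/984770902183611232881.
As a reduced fraction: E[X] = 1060514767274403635480/984770902183611232881 ≈ 1.077.
Is E[X] < 1? NO.
Since E[X] ≥ 1, the first-moment bound is inconclusive at n = 578; it does NOT by itself certify R_3(10) > 578.

E[X] = 1060514767274403635480/984770902183611232881 ≈ 1.077; E[X] ≥ 1; first-moment method inconclusive here.


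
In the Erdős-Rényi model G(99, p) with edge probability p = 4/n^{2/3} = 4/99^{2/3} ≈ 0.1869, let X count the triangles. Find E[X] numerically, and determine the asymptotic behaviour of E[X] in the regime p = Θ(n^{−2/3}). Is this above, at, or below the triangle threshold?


Number of potential triangles: C(99, 3) = 156849.
Each occurs with probability p³ ≈ (0.1869)³ ≈ 6.529946e-03.
By linearity: E[X] = C(99, 3)·p³ ≈ 156849 · 6.529946e-03 ≈ 1024.2155.
Since α = 2/3 < 1, p = c/n^{2/3} ≫ 1/n is above the triangle threshold p ~ 1/n. Asymptotically E[X] ~ (c³/6)·n^{3(1−α)} = (4³/6)·n^{1} → ∞; triangles are abundant w.h.p.

E[X] ≈ 1024.2155; in regime p = Θ(1/n^{2/3}) E[X] diverges (above the triangle threshold p ~ 1/n).


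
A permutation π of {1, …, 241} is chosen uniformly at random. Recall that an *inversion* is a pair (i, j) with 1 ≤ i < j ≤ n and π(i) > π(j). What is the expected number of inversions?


Write X = Σ X_I over the C(241, 2) = 28920 pairs i < j, with X_I the indicator of one inversion.
There are 28920 indicators.
For each fixed pair i < j, the values π(i) and π(j) are two distinct elements of {1, …, 241} in uniformly random order; by symmetry P[π(i) > π(j)] = 1/2.
By linearity: E[X] = 28920 · (1/2) = C(241, 2) · (1/2) = 28920/2 = 14460 ≈ 14460.000000.

E[X] = 14460 = 14460.000000.


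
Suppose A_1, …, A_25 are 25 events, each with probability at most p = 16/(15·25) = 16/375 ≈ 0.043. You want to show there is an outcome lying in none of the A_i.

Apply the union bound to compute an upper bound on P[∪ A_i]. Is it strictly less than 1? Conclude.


Union bound: P[∪_{i=1}^{25} A_i] ≤ Σ_i P[A_i] ≤ 25·p = 25·(16/375) = 16/15.
Numerically: 16/15 ≈ 1.067.
Is 16/15 < 1? NO.
Since the bound 16/15 is ≥ 1, the union bound is uninformative here; it does NOT by itself certify existence.

25·p = 16/15 ≈ 1.067; existence NOT certified by the union bound.


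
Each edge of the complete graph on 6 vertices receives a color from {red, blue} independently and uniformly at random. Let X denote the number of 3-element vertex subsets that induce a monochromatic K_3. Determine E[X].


Let X = Σ_S X_S over the C(6, 3) = 20 subsets S of size 3, where X_S = 1 if the K_3 on S is monochromatic.
For a fixed S, the K_3 on S has C(3, 2) = 3 edges. P[all 3 edges red] = (1/2)^3, and likewise for blue, so P[monochromatic] = 2·(1/2)^3 = 2^{1 − 3} = 1/4.
By linearity of expectation: E[X] = C(6, 3) · 2^{1 − 3} = 20 · 1/4 = 5.
Numerically: E[X] ≈ 5.000000.

E[X] = C(6,3)·2^(1−C(3,2)) = 5 ≈ 5.000000.


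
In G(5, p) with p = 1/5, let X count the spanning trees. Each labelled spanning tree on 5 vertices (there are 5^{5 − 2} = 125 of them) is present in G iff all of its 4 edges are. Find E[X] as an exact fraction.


K_5 has 5^{5 − 2} = 125 labelled spanning trees.
For each such spanning tree H, let X_H = 1 if all 4 edges of H are present in G. Then P[X_H = 1] = p^{4} = (1/5)^{4} = 1/625.
Summing the indicators: E[X] = Σ_H E[X_H] = 125 · p^{4} = 125 · 1/625 = 1/5.
Numerically: E[X] ≈ 0.2.

E[X] = 125 · (1/5)^{4} = 1/5 ≈ 0.2.


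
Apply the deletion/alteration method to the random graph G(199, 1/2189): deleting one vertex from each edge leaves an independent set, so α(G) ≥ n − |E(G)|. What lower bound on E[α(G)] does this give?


E[|E(G)|] = C(199, 2)·p = 19701 · (1/2189) = 9.
E[α(G)] ≥ n − E[|E(G)|] = 199 − 9 = 190.
Numerically: ≈ 190.000.
(This is only a lower bound; the true E[α(G)] may be larger.)

E[α(G)] ≥ 190 ≈ 190.000.


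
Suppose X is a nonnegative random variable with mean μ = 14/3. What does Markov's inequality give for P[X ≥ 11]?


μ = E[X] = 14/3, a = 11.
Markov: P[X ≥ 11] ≤ μ/a = (14/3)/11 = 14/33.
Numerically: ≈ 0.424242.
(Since a = 11 > μ = 4.666667, the bound 14/33 is < 1 and informative.)

P[X ≥ 11] ≤ 14/33 ≈ 0.424242.


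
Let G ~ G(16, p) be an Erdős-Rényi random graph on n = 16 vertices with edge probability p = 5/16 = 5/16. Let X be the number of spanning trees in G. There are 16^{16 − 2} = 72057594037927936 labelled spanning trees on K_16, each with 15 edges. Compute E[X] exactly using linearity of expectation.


K_16 has 16^{16 − 2} = 72057594037927936 labelled spanning trees.
For each such spanning tree H, let X_H = 1 if all 15 edges of H are present in G. Then P[X_H = 1] = p^{15} = (5/16)^{15} = 30517578125/1152921504606846976.
Summing the indicators: E[X] = Σ_H E[X_H] = 72057594037927936 · p^{15} = 72057594037927936 · 30517578125/1152921504606846976 = 30517578125/16.
Numerically: E[X] ≈ 1.9073e+09.

E[X] = 72057594037927936 · (5/16)^{15} = 30517578125/16 ≈ 1.9073e+09.


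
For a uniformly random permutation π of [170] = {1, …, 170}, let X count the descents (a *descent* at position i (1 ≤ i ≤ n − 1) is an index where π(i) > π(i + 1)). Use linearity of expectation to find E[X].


Write X = Σ X_I over i = 1, …, 169, with X_I the indicator of one descent.
There are 169 indicators.
For each fixed i, the pair (π(i), π(i+1)) is a uniformly random ordered pair of distinct values from {1, …, 170}; by symmetry P[π(i) > π(i+1)] = 1/2.
By linearity: E[X] = 169 · (1/2) = (170 − 1) · (1/2) = 169/2 ≈ 84.500.

E[X] = 169/2 = 84.500.


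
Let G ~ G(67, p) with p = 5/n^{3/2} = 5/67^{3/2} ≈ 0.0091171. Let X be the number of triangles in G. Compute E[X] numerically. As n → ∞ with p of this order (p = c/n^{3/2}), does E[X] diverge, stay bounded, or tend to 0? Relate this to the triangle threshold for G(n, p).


Number of potential triangles: C(67, 3) = 47905.
Each occurs with probability p³ ≈ (0.0091171)³ ≈ 7.5783280e-07.
By linearity: E[X] = C(67, 3)·p³ ≈ 47905 · 7.5783280e-07 ≈ 0.03630.
Since α = 3/2 > 1, p = c/n^{3/2} = o(1/n) is below the triangle threshold p ~ 1/n. Asymptotically E[X] ~ (c³/6)·n^{3(1−α)} = (5³/6)·n^{-1.5} → 0, so by Markov's inequality G has no triangles w.h.p.

E[X] ≈ 0.03630; in regime p = Θ(1/n^{3/2}) E[X] tends to 0 (below the triangle threshold p ~ 1/n).


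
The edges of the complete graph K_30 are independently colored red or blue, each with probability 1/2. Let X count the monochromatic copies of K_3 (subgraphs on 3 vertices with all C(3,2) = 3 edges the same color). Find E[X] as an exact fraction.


Let X = Σ_S X_S over the C(30, 3) = 4060 subsets S of size 3, where X_S = 1 if the K_3 on S is monochromatic.
For a fixed S, the K_3 on S has C(3, 2) = 3 edges. P[all 3 edges red] = (1/2)^3, and likewise for blue, so P[monochromatic] = 2·(1/2)^3 = 2^{1 − 3} = 1/4.
By linearity: E[X] = C(30, 3) · 2^{1 − 3} = 4060 · 1/4 = 1015.
Numerically: E[X] ≈ 1015.000.

E[X] = C(30,3)·2^(1−C(3,2)) = 1015 ≈ 1015.000.


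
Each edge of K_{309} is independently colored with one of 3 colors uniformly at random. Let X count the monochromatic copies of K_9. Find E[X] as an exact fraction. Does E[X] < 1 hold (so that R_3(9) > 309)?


E[X] = C(309, 9) · 3^{1 − 36} = 62920976643980686 · 3^{−35} = 62920976643980686/50031545098999707.
As a reduced fraction: E[X] = 62920976643980686/50031545098999707 ≈ 1.2576261.
Is E[X] < 1? NO.
Since E[X] ≥ 1, the first-moment bound is inconclusive at n = 309; it does NOT by itself certify R_3(9) > 309.

E[X] = 62920976643980686/50031545098999707 ≈ 1.2576261; E[X] ≥ 1; first-moment method inconclusive here.


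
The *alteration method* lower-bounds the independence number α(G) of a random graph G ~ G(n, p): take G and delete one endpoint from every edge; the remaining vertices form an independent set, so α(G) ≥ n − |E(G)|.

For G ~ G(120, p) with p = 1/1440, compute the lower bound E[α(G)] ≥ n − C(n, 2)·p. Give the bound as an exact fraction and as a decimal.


E[|E(G)|] = C(120, 2)·p = 7140 · (1/1440) = 119/24.
E[α(G)] ≥ n − E[|E(G)|] = 120 − 119/24 = 2761/24.
Numerically: ≈ 115.042.
(This is only a lower bound; the true E[α(G)] may be larger.)

E[α(G)] ≥ 2761/24 ≈ 115.042.


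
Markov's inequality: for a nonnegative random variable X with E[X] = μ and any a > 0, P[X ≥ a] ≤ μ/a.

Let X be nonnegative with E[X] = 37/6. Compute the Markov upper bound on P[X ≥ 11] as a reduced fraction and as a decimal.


μ = E[X] = 37/6, a = 11.
Markov: P[X ≥ 11] ≤ μ/a = (37/6)/11 = 37/66.
Numerically: ≈ 0.560606.
(Since a = 11 > μ = 6.166667, the bound 37/66 is < 1 and informative.)

P[X ≥ 11] ≤ 37/66 ≈ 0.560606.


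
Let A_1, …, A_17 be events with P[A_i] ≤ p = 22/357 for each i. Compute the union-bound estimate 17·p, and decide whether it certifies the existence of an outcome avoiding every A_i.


Union bound: P[∪_{i=1}^{17} A_i] ≤ Σ_i P[A_i] ≤ 17·p = 17·(22/357) = 22/21.
Numerically: 22/21 ≈ 1.04762.
Is 22/21 < 1? NO.
Since the bound 22/21 is ≥ 1, the union bound is uninformative here; it does NOT by itself certify existence.

17·p = 22/21 ≈ 1.04762; existence NOT certified by the union bound.


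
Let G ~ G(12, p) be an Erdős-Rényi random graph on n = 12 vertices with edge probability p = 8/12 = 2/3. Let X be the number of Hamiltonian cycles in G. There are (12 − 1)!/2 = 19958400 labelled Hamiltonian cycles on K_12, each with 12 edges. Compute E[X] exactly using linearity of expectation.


K_12 has (12 − 1)!/2 = 19958400 labelled Hamiltonian cycles.
For each such Hamiltonian cycle H, let X_H = 1 if all 12 edges of H are present in G. Then P[X_H = 1] = p^{12} = (2/3)^{12} = 4096/531441.
By linearity: E[X] = Σ_H E[X_H] = 19958400 · p^{12} = 19958400 · 4096/531441 = 1009254400/6561.
Numerically: E[X] ≈ 1.538e+05.

E[X] = 19958400 · (2/3)^{12} = 1009254400/6561 ≈ 1.538e+05.


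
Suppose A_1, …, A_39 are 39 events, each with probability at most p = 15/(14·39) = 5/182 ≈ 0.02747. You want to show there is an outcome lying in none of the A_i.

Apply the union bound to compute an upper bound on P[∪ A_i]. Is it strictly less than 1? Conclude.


Union bound: P[∪_{i=1}^{39} A_i] ≤ Σ_i P[A_i] ≤ 39·p = 39·(5/182) = 15/14.
Numerically: 15/14 ≈ 1.07143.
Is 15/14 < 1? NO.
Since the bound 15/14 is ≥ 1, the union bound is uninformative here; it does NOT by itself certify existence.

39·p = 15/14 ≈ 1.07143; existence NOT certified by the union bound.


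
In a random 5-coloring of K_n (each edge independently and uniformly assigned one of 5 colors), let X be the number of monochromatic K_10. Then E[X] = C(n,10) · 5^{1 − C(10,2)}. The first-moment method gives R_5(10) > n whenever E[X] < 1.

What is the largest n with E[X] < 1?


We need C(n, 10) · 5^{1 − 45} < 1, i.e. C(n, 10) < 5^{45 − 1} = 5684341886080801486968994140625.
Check values of n near the boundary:
  n = 5390: C(5390, 10) = 5655833965919099070255434039753; 5655833965919099070255434039753 < 5684341886080801486968994140625? YES
  n = 5391: C(5391, 10) = 5666344714787188828795213697883; 5666344714787188828795213697883 < 5684341886080801486968994140625? YES
  n = 5392: C(5392, 10) = 5676873040158402483252283957448; 5676873040158402483252283957448 < 5684341886080801486968994140625? YES
  n = 5393: C(5393, 10) = 5687418968154238267170642278008; 5687418968154238267170642278008 < 5684341886080801486968994140625? NO
  n = 5394: C(5394, 10) = 5697982524930156243149785372878; 5697982524930156243149785372878 < 5684341886080801486968994140625? NO
The largest n with C(n, 10) < 5684341886080801486968994140625 is n = 5392 (where E[X] = 5676873040158402483252283957448/5684341886080801486968994140625 ≈ 0.998686). Hence R_5(10) > 5392, i.e. R_5(10) ≥ 5393.

Largest n = 5392; hence R_5(10) > 5392.


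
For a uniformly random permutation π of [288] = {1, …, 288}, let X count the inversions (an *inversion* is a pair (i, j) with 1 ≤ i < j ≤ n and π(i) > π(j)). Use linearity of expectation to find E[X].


Write X = Σ X_I over the C(288, 2) = 41328 pairs i < j, with X_I the indicator of one inversion.
There are 41328 indicators.
For each fixed pair i < j, the values π(i) and π(j) are two distinct elements of {1, …, 288} in uniformly random order; by symmetry P[π(i) > π(j)] = 1/2.
By linearity: E[X] = 41328 · (1/2) = C(288, 2) · (1/2) = 41328/2 = 20664 ≈ 20664.0000.

E[X] = 20664 = 20664.0000.


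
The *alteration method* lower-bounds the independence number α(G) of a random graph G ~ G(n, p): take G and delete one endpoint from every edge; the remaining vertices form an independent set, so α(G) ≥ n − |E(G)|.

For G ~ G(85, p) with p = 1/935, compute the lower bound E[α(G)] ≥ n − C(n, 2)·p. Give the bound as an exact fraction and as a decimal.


E[|E(G)|] = C(85, 2)·p = 3570 · (1/935) = 42/11.
E[α(G)] ≥ n − E[|E(G)|] = 85 − 42/11 = 893/11.
Numerically: ≈ 81.18182.
(This is only a lower bound; the true E[α(G)] may be larger.)

E[α(G)] ≥ 893/11 ≈ 81.18182.


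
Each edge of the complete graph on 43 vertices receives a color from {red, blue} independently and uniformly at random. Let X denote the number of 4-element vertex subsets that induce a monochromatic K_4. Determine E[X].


Let X = Σ_S X_S over the C(43, 4) = 123410 subsets S of size 4, where X_S = 1 if the K_4 on S is monochromatic.
For a fixed S, the K_4 on S has C(4, 2) = 6 edges. P[all 6 edges red] = (1/2)^6, and likewise for blue, so P[monochromatic] = 2·(1/2)^6 = 2^{1 − 6} = 1/32.
By linearity: E[X] = C(43, 4) · 2^{1 − 6} = 123410 · 1/32 = 61705/16.
Numerically: E[X] ≈ 3856.5625.

E[X] = C(43,4)·2^(1−C(4,2)) = 61705/16 ≈ 3856.5625.


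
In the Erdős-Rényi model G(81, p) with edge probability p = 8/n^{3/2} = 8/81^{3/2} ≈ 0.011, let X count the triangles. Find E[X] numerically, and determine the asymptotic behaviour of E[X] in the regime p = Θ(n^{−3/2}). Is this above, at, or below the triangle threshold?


Number of potential triangles: C(81, 3) = 85320.
Each occurs with probability p³ ≈ (0.011)³ ≈ 1.32156e-06.
By linearity: E[X] = C(81, 3)·p³ ≈ 85320 · 1.32156e-06 ≈ 0.113.
Since α = 3/2 > 1, p = c/n^{3/2} = o(1/n) is below the triangle threshold p ~ 1/n. Asymptotically E[X] ~ (c³/6)·n^{3(1−α)} = (8³/6)·n^{-1.5} → 0, so by Markov's inequality G has no triangles w.h.p.

E[X] ≈ 0.113; in regime p = Θ(1/n^{3/2}) E[X] tends to 0 (below the triangle threshold p ~ 1/n).


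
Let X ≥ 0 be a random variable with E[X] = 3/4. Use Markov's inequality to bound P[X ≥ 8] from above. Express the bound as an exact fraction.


μ = E[X] = 3/4, a = 8.
Markov: P[X ≥ 8] ≤ μ/a = (3/4)/8 = 3/32.
Numerically: ≈ 0.09375.
(Since a = 8 > μ = 0.75000, the bound 3/32 is < 1 and informative.)

P[X ≥ 8] ≤ 3/32 ≈ 0.09375.


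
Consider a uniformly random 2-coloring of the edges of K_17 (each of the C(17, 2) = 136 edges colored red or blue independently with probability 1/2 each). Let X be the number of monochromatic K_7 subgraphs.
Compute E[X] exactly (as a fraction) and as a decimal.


Let X = Σ_S X_S over the C(17, 7) = 19448 subsets S of size 7, where X_S = 1 if the K_7 on S is monochromatic.
For a fixed S, the K_7 on S has C(7, 2) = 21 edges. P[all 21 edges red] = (1/2)^21, and likewise for blue, so P[monochromatic] = 2·(1/2)^21 = 2^{1 − 21} = 1/1048576.
By linearity of expectation: E[X] = C(17, 7) · 2^{1 − 21} = 19448 · 1/1048576 = 2431/131072.
Numerically: E[X] ≈ 0.0185.

E[X] = C(17,7)·2^(1−C(7,2)) = 2431/131072 ≈ 0.0185.


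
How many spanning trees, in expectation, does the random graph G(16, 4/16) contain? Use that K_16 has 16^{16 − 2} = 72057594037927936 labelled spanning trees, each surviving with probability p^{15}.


K_16 has 16^{16 − 2} = 72057594037927936 labelled spanning trees.
For each such spanning tree H, let X_H = 1 if all 15 edges of H are present in G. Then P[X_H = 1] = p^{15} = (1/4)^{15} = 1/1073741824.
By linearity of expectation: E[X] = Σ_H E[X_H] = 72057594037927936 · p^{15} = 72057594037927936 · 1/1073741824 = 67108864.
Numerically: E[X] ≈ 6.71e+07.

E[X] = 72057594037927936 · (1/4)^{15} = 67108864 ≈ 6.71e+07.


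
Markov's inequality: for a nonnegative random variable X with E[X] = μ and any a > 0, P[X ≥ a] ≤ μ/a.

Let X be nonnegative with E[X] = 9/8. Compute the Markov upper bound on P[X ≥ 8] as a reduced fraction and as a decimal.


μ = E[X] = 9/8, a = 8.
Markov: P[X ≥ 8] ≤ μ/a = (9/8)/8 = 9/64.
Numerically: ≈ 0.141.
(Since a = 8 > μ = 1.125, the bound 9/64 is < 1 and informative.)

P[X ≥ 8] ≤ 9/64 ≈ 0.141.


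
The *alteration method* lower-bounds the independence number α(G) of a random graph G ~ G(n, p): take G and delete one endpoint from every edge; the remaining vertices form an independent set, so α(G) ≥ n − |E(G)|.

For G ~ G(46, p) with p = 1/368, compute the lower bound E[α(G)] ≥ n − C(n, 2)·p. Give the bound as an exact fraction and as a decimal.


E[|E(G)|] = C(46, 2)·p = 1035 · (1/368) = 45/16.
E[α(G)] ≥ n − E[|E(G)|] = 46 − 45/16 = 691/16.
Numerically: ≈ 43.187500.
(This is only a lower bound; the true E[α(G)] may be larger.)

E[α(G)] ≥ 691/16 ≈ 43.187500.


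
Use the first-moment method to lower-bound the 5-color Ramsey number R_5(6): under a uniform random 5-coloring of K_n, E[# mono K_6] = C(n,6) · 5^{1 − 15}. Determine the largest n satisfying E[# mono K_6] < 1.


We need C(n, 6) · 5^{1 − 15} < 1, i.e. C(n, 6) < 5^{15 − 1} = 6103515625.
Check values of n near the boundary:
  n = 129: C(129, 6) = 5688177600; 5688177600 < 6103515625? YES
  n = 130: C(130, 6) = 5963412000; 5963412000 < 6103515625? YES
  n = 131: C(131, 6) = 6249655776; 6249655776 < 6103515625? NO
  n = 132: C(132, 6) = 6547258432; 6547258432 < 6103515625? NO
  n = 133: C(133, 6) = 6856577728; 6856577728 < 6103515625? NO
The largest n with C(n, 6) < 6103515625 is n = 130 (where E[X] = 47707296/48828125 ≈ 0.9770). Hence R_5(6) > 130, i.e. R_5(6) ≥ 131.

Largest n = 130; hence R_5(6) > 130.


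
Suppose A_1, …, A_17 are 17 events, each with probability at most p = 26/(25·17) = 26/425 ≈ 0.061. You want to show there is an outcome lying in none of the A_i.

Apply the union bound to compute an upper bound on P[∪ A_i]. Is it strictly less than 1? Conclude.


Union bound: P[∪_{i=1}^{17} A_i] ≤ Σ_i P[A_i] ≤ 17·p = 17·(26/425) = 26/25.
Numerically: 26/25 ≈ 1.040.
Is 26/25 < 1? NO.
Since the bound 26/25 is ≥ 1, the union bound is uninformative here; it does NOT by itself certify existence.

17·p = 26/25 ≈ 1.040; existence NOT certified by the union bound.


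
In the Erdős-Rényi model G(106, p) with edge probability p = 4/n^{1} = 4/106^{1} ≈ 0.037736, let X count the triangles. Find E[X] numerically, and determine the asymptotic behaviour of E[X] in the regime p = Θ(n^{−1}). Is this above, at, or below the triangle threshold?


Number of potential triangles: C(106, 3) = 192920.
Each occurs with probability p³ ≈ (0.037736)³ ≈ 5.3735634e-05.
By linearity: E[X] = C(106, 3)·p³ ≈ 192920 · 5.3735634e-05 ≈ 10.36668.
Here α = 1, so p = 4/n is exactly at the triangle threshold p ~ 1/n. Asymptotically E[X] → c³/6 = 4³/6 = 32/3 ≈ 10.66667, a bounded constant. In this regime the triangle count is asymptotically Poisson(c³/6).

E[X] ≈ 10.36668; in regime p = Θ(1/n^{1}) E[X] stays bounded (at the triangle threshold p ~ 1/n).
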